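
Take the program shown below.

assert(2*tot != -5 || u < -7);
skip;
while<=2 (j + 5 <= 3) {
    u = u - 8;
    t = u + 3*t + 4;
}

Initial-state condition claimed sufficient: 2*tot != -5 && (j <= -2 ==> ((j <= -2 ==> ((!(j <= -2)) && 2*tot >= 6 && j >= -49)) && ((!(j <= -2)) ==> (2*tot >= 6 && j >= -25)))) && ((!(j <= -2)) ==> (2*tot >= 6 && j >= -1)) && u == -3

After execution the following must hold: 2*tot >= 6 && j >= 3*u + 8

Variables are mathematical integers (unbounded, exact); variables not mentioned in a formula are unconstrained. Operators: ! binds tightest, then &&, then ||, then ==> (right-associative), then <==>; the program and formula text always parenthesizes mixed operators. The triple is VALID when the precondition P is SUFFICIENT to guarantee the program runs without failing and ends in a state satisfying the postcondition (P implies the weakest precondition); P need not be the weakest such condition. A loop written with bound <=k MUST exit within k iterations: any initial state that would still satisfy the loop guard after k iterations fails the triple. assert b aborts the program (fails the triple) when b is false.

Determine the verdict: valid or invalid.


Working backward. After the program, 2*tot >= 6 && j >= 3*u + 8 must hold.
Before the loop (bound <=2), unroll the exhaustion recursion (WP_0 = exit-now case; WP_j = one more guarded iteration, up to j = 2):
  WP_0: (!(j <= -2)) && 2*tot >= 6 && j >= 3*u + 8
  WP_1: (j <= -2 ==> ((!(j <= -2)) && 2*tot >= 6 && j >= 3*u - 16)) && ((!(j <= -2)) ==> (2*tot >= 6 && j >= 3*u + 8))
  WP_2: (j <= -2 ==> ((j <= -2 ==> ((!(j <= -2)) && 2*tot >= 6 && j >= 3*u - 40)) && ((!(j <= -2)) ==> (2*tot >= 6 && j >= 3*u - 16)))) && ((!(j <= -2)) ==> (2*tot >= 6 && j >= 3*u + 8))
So before the loop: (j <= -2 ==> ((j <= -2 ==> ((!(j <= -2)) && 2*tot >= 6 && j >= 3*u - 40)) && ((!(j <= -2)) ==> (2*tot >= 6 && j >= 3*u - 16)))) && ((!(j <= -2)) ==> (2*tot >= 6 && j >= 3*u + 8))
Before skip: (j <= -2 ==> ((j <= -2 ==> ((!(j <= -2)) && 2*tot >= 6 && j >= 3*u - 40)) && ((!(j <= -2)) ==> (2*tot >= 6 && j >= 3*u - 16)))) && ((!(j <= -2)) ==> (2*tot >= 6 && j >= 3*u + 8))
Before assert 2*tot != -5 || u < -7: (2*tot != -5 || u < -7) && (j <= -2 ==> ((j <= -2 ==> ((!(j <= -2)) && 2*tot >= 6 && j >= 3*u - 40)) && ((!(j <= -2)) ==> (2*tot >= 6 && j >= 3*u - 16)))) && ((!(j <= -2)) ==> (2*tot >= 6 && j >= 3*u + 8))
The weakest precondition is (2*tot != -5 || u < -7) && (j <= -2 ==> ((j <= -2 ==> ((!(j <= -2)) && 2*tot >= 6 && j >= 3*u - 40)) && ((!(j <= -2)) ==> (2*tot >= 6 && j >= 3*u - 16)))) && ((!(j <= -2)) ==> (2*tot >= 6 && j >= 3*u + 8)).
Check whether 2*tot != -5 && (j <= -2 ==> ((j <= -2 ==> ((!(j <= -2)) && 2*tot >= 6 && j >= -49)) && ((!(j <= -2)) ==> (2*tot >= 6 && j >= -25)))) && ((!(j <= -2)) ==> (2*tot >= 6 && j >= -1)) && u == -3 implies it.
Every state satisfying the precondition satisfies the weakest precondition: the implication holds.
Answer: valid


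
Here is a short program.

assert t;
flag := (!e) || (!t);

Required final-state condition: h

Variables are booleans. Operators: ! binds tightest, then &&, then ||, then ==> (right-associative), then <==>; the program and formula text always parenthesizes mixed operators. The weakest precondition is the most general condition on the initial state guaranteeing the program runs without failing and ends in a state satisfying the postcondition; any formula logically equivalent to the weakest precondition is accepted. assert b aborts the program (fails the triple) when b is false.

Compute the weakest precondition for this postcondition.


Working backward. After the program, h must hold.
Before flag := (!e) || (!t): h
Before assert t: t && h
Answer: WP = t && h


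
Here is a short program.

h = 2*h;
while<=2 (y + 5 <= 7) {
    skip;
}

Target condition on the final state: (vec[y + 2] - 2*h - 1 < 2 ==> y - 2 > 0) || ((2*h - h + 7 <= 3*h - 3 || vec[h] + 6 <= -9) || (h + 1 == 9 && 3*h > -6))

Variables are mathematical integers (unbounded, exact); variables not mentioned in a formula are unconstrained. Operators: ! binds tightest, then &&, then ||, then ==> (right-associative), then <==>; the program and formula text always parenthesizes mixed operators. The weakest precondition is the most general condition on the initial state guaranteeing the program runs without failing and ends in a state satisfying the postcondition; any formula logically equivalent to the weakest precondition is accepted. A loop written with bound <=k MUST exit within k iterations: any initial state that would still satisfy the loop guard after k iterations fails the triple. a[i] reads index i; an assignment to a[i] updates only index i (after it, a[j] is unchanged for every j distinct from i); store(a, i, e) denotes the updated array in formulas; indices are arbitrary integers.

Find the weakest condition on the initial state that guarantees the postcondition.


Working backward. After the program, the postcondition (vec[y + 2] - 2*h - 1 < 2 ==> y - 2 > 0) || ((2*h - h + 7 <= 3*h - 3 || vec[h] + 6 <= -9) || (h + 1 == 9 && 3*h > -6)) must hold; in canonical form it is (vec[y + 2] < 2*h + 3 ==> y > 2) || 2*h >= 10 || vec[h] <= -15 || (h == 8 && 3*h > -6).
Before the loop (bound <=2), unroll the exhaustion recursion (WP_0 = exit-now case; WP_j = one more guarded iteration, up to j = 2):
  WP_0: (!(y <= 2)) && ((vec[y + 2] < 2*h + 3 ==> y > 2) || 2*h >= 10 || vec[h] <= -15 || (h == 8 && 3*h > -6))
  WP_1: (y <= 2 ==> ((!(y <= 2)) && ((vec[y + 2] < 2*h + 3 ==> y > 2) || 2*h >= 10 || vec[h] <= -15 || (h == 8 && 3*h > -6)))) && ((!(y <= 2)) ==> ((vec[y + 2] < 2*h + 3 ==> y > 2) || 2*h >= 10 || vec[h] <= -15 || (h == 8 && 3*h > -6)))
  WP_2: (y <= 2 ==> ((y <= 2 ==> ((!(y <= 2)) && ((vec[y + 2] < 2*h + 3 ==> y > 2) || 2*h >= 10 || vec[h] <= -15 || (h == 8 && 3*h > -6)))) && ((!(y <= 2)) ==> ((vec[y + 2] < 2*h + 3 ==> y > 2) || 2*h >= 10 || vec[h] <= -15 || (h == 8 && 3*h > -6))))) && ((!(y <= 2)) ==> ((vec[y + 2] < 2*h + 3 ==> y > 2) || 2*h >= 10 || vec[h] <= -15 || (h == 8 && 3*h > -6)))
So before the loop: (y <= 2 ==> ((y <= 2 ==> ((!(y <= 2)) && ((vec[y + 2] < 2*h + 3 ==> y > 2) || 2*h >= 10 || vec[h] <= -15 || (h == 8 && 3*h > -6)))) && ((!(y <= 2)) ==> ((vec[y + 2] < 2*h + 3 ==> y > 2) || 2*h >= 10 || vec[h] <= -15 || (h == 8 && 3*h > -6))))) && ((!(y <= 2)) ==> ((vec[y + 2] < 2*h + 3 ==> y > 2) || 2*h >= 10 || vec[h] <= -15 || (h == 8 && 3*h > -6)))
Before h := 2*h: (y <= 2 ==> ((y <= 2 ==> ((!(y <= 2)) && ((vec[y + 2] < 4*h + 3 ==> y > 2) || 4*h >= 10 || vec[2*h] <= -15 || (2*h == 8 && 6*h > -6)))) && ((!(y <= 2)) ==> ((vec[y + 2] < 4*h + 3 ==> y > 2) || 4*h >= 10 || vec[2*h] <= -15 || (2*h == 8 && 6*h > -6))))) && ((!(y <= 2)) ==> ((vec[y + 2] < 4*h + 3 ==> y > 2) || 4*h >= 10 || vec[2*h] <= -15 || (2*h == 8 && 6*h > -6)))
Answer: WP = (y <= 2 ==> ((y <= 2 ==> ((!(y <= 2)) && ((vec[y + 2] < 4*h + 3 ==> y > 2) || 4*h >= 10 || vec[2*h] <= -15 || (2*h == 8 && 6*h > -6)))) && ((!(y <= 2)) ==> ((vec[y + 2] < 4*h + 3 ==> y > 2) || 4*h >= 10 || vec[2*h] <= -15 || (2*h == 8 && 6*h > -6))))) && ((!(y <= 2)) ==> ((vec[y + 2] < 4*h + 3 ==> y > 2) || 4*h >= 10 || vec[2*h] <= -15 || (2*h == 8 && 6*h > -6)))


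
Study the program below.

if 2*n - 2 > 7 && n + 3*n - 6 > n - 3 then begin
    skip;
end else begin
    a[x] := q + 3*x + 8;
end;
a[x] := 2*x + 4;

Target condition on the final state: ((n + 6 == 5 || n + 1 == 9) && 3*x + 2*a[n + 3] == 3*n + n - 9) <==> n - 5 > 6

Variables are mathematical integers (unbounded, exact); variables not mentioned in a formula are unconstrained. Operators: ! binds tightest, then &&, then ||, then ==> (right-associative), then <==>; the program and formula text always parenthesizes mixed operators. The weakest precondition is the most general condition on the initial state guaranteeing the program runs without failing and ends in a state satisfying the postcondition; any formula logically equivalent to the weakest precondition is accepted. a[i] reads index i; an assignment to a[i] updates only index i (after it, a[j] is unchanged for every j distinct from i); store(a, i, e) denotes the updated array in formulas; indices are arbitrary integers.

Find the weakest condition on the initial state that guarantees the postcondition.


Working backward. After the program, the postcondition ((n + 6 == 5 || n + 1 == 9) && 3*x + 2*a[n + 3] == 3*n + n - 9) <==> n - 5 > 6 must hold; in canonical form it is ((n == -1 || n == 8) && 2*a[n + 3] + 3*x == 4*n - 9) <==> n > 11.
Before a[x] := 2*x + 4: ((n == -1 || n == 8) && 2*store(a, x, 2*x + 4)[n + 3] + 3*x == 4*n - 9) <==> n > 11
Then branch requires ((n == -1 || n == 8) && 2*store(a, x, 2*x + 4)[n + 3] + 3*x == 4*n - 9) <==> n > 11; else branch requires ((n == -1 || n == 8) && 2*store(store(a, x, q + 3*x + 8), x, 2*x + 4)[n + 3] + 3*x == 4*n - 9) <==> n > 11.
Before the if: ((2*n > 9 && 3*n > 3) ==> (((n == -1 || n == 8) && 2*store(a, x, 2*x + 4)[n + 3] + 3*x == 4*n - 9) <==> n > 11)) && ((!(2*n > 9 && 3*n > 3)) ==> (((n == -1 || n == 8) && 2*store(store(a, x, q + 3*x + 8), x, 2*x + 4)[n + 3] + 3*x == 4*n - 9) <==> n > 11))
Answer: WP = ((2*n > 9 && 3*n > 3) ==> (((n == -1 || n == 8) && 2*store(a, x, 2*x + 4)[n + 3] + 3*x == 4*n - 9) <==> n > 11)) && ((!(2*n > 9 && 3*n > 3)) ==> (((n == -1 || n == 8) && 2*store(store(a, x, q + 3*x + 8), x, 2*x + 4)[n + 3] + 3*x == 4*n - 9) <==> n > 11))


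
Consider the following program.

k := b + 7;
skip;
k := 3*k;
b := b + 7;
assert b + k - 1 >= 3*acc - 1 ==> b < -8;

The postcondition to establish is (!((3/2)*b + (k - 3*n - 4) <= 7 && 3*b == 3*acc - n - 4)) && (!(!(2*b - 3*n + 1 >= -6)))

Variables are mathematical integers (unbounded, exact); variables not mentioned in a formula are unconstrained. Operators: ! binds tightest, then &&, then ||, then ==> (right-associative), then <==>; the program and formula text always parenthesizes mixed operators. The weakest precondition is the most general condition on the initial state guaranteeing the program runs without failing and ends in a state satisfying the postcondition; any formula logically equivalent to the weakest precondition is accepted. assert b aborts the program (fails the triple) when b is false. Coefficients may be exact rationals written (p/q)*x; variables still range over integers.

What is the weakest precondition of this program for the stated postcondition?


Working backward. After the program, the postcondition (!((3/2)*b + (k - 3*n - 4) <= 7 && 3*b == 3*acc - n - 4)) && (!(!(2*b - 3*n + 1 >= -6))) must hold; in canonical form it is (!((3/2)*b + k <= 3*n + 11 && 3*b + n == 3*acc - 4)) && 2*b >= 3*n - 7.
Before assert b + k - 1 >= 3*acc - 1 ==> b < -8: (b + k >= 3*acc ==> b < -8) && (!((3/2)*b + k <= 3*n + 11 && 3*b + n == 3*acc - 4)) && 2*b >= 3*n - 7
Before b := b + 7: (b + k >= 3*acc - 7 ==> b < -15) && (!((3/2)*b + k <= 3*n + 1/2 && 3*b + n == 3*acc - 25)) && 2*b >= 3*n - 21
Before k := 3*k: (b + 3*k >= 3*acc - 7 ==> b < -15) && (!((3/2)*b + 3*k <= 3*n + 1/2 && 3*b + n == 3*acc - 25)) && 2*b >= 3*n - 21
Before skip: (b + 3*k >= 3*acc - 7 ==> b < -15) && (!((3/2)*b + 3*k <= 3*n + 1/2 && 3*b + n == 3*acc - 25)) && 2*b >= 3*n - 21
Before k := b + 7: (4*b >= 3*acc - 28 ==> b < -15) && (!((9/2)*b <= 3*n - 41/2 && 3*b + n == 3*acc - 25)) && 2*b >= 3*n - 21
Answer: WP = (4*b >= 3*acc - 28 ==> b < -15) && (!((9/2)*b <= 3*n - 41/2 && 3*b + n == 3*acc - 25)) && 2*b >= 3*n - 21


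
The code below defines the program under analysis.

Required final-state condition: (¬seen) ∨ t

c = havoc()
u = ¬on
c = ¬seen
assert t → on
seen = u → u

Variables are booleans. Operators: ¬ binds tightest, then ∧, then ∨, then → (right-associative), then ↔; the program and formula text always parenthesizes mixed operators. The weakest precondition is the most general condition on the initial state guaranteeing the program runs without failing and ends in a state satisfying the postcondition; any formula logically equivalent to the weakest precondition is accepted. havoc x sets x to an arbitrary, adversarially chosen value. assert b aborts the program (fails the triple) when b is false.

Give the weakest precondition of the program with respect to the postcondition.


Working backward. After the program, (¬seen) ∨ t must hold.
Before seen := u → u: t
Before assert t → on: (t → on) ∧ t
Before c := ¬seen: (t → on) ∧ t
Before u := ¬on: (t → on) ∧ t
Before havoc c: (t → on) ∧ t
Answer: WP = (t → on) ∧ t


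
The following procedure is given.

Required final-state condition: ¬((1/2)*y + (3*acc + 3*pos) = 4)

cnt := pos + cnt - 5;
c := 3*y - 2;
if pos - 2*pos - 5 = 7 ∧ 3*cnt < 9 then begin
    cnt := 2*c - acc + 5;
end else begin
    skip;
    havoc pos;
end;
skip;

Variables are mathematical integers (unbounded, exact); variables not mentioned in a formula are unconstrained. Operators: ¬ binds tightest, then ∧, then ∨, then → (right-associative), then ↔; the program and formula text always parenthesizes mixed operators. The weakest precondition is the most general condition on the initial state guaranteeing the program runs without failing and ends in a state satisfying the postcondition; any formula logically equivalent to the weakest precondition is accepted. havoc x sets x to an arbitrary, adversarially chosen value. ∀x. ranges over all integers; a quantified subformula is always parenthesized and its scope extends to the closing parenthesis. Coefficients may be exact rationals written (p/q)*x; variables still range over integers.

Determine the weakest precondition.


Working backward. After the program, the postcondition ¬((1/2)*y + (3*acc + 3*pos) = 4) must hold; in canonical form it is ¬(3*acc + 3*pos + (1/2)*y = 4).
Before skip: ¬(3*acc + 3*pos + (1/2)*y = 4)
Then branch requires ¬(3*acc + 3*pos + (1/2)*y = 4); else branch requires ∀pos_1. (¬(3*acc + 3*pos_1 + (1/2)*y = 4)).
Before the if: ((pos = -12 ∧ 3*cnt < 9) → (¬(3*acc + 3*pos + (1/2)*y = 4))) ∧ ((¬(pos = -12 ∧ 3*cnt < 9)) → (∀pos_1. (¬(3*acc + 3*pos_1 + (1/2)*y = 4))))
Before c := 3*y - 2: ((pos = -12 ∧ 3*cnt < 9) → (¬(3*acc + 3*pos + (1/2)*y = 4))) ∧ ((¬(pos = -12 ∧ 3*cnt < 9)) → (∀pos_1. (¬(3*acc + 3*pos_1 + (1/2)*y = 4))))
Before cnt := pos + cnt - 5: ((pos = -12 ∧ 3*cnt + 3*pos < 24) → (¬(3*acc + 3*pos + (1/2)*y = 4))) ∧ ((¬(pos = -12 ∧ 3*cnt + 3*pos < 24)) → (∀pos_1. (¬(3*acc + 3*pos_1 + (1/2)*y = 4))))
Answer: WP = ((pos = -12 ∧ 3*cnt + 3*pos < 24) → (¬(3*acc + 3*pos + (1/2)*y = 4))) ∧ ((¬(pos = -12 ∧ 3*cnt + 3*pos < 24)) → (∀pos_1. (¬(3*acc + 3*pos_1 + (1/2)*y = 4))))


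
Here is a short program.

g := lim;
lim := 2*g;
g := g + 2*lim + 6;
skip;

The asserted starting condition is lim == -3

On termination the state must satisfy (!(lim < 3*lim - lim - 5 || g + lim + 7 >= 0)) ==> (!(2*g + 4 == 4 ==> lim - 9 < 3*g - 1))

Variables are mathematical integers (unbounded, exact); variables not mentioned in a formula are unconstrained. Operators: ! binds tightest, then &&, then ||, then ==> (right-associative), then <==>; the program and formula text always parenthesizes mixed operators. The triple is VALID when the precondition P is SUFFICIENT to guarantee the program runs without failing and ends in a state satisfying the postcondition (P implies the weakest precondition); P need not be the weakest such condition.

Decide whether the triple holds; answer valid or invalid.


Working backward. After the program, the postcondition (!(lim < 3*lim - lim - 5 || g + lim + 7 >= 0)) ==> (!(2*g + 4 == 4 ==> lim - 9 < 3*g - 1)) must hold; in canonical form it is (!(lim > 5 || g + lim >= -7)) ==> (!(2*g == 0 ==> lim < 3*g + 8)).
Before skip: (!(lim > 5 || g + lim >= -7)) ==> (!(2*g == 0 ==> lim < 3*g + 8))
Before g := g + 2*lim + 6: (!(lim > 5 || g + 3*lim >= -13)) ==> (!(2*g + 4*lim == -12 ==> 3*g + 5*lim > -26))
Before lim := 2*g: (!(2*g > 5 || 7*g >= -13)) ==> (!(10*g == -12 ==> 13*g > -26))
Before g := lim: (!(2*lim > 5 || 7*lim >= -13)) ==> (!(10*lim == -12 ==> 13*lim > -26))
The weakest precondition is (!(2*lim > 5 || 7*lim >= -13)) ==> (!(10*lim == -12 ==> 13*lim > -26)).
Check whether lim == -3 implies it.
Countermodel: at the initial state lim = -3, the precondition holds but the weakest precondition fails.
Answer: invalid


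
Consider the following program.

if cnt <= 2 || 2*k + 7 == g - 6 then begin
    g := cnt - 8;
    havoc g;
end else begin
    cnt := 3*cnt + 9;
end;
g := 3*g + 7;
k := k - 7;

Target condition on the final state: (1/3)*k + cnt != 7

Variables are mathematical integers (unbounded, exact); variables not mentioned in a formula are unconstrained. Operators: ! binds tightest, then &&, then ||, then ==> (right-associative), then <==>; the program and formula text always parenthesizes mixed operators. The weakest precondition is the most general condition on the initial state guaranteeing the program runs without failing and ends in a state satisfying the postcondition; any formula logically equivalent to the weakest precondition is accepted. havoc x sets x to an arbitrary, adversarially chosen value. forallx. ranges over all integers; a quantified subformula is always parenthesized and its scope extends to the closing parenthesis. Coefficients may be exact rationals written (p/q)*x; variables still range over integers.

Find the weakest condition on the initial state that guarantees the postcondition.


Working backward. After the program, the postcondition (1/3)*k + cnt != 7 must hold; in canonical form it is cnt + (1/3)*k != 7.
Before k := k - 7: cnt + (1/3)*k != 28/3
Before g := 3*g + 7: cnt + (1/3)*k != 28/3
Then branch requires cnt + (1/3)*k != 28/3; else branch requires 3*cnt + (1/3)*k != 1/3.
Before the if: ((cnt <= 2 || 2*k == g - 13) ==> cnt + (1/3)*k != 28/3) && ((!(cnt <= 2 || 2*k == g - 13)) ==> 3*cnt + (1/3)*k != 1/3)
Answer: WP = ((cnt <= 2 || 2*k == g - 13) ==> cnt + (1/3)*k != 28/3) && ((!(cnt <= 2 || 2*k == g - 13)) ==> 3*cnt + (1/3)*k != 1/3)


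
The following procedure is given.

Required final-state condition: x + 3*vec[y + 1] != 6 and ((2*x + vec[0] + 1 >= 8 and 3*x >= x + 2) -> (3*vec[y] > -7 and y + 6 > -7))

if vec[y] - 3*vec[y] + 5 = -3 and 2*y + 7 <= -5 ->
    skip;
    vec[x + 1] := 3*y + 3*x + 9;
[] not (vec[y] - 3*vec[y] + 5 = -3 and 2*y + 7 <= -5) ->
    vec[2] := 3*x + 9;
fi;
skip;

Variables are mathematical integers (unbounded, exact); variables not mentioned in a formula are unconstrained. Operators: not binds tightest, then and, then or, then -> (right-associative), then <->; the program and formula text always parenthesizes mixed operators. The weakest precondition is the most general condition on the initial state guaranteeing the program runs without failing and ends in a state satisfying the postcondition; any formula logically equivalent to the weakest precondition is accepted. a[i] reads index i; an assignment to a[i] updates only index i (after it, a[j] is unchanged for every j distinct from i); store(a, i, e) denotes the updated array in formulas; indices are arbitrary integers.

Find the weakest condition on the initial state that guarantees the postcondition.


Working backward. After the program, the postcondition x + 3*vec[y + 1] != 6 and ((2*x + vec[0] + 1 >= 8 and 3*x >= x + 2) -> (3*vec[y] > -7 and y + 6 > -7)) must hold; in canonical form it is 3*vec[y + 1] + x != 6 and ((vec[0] + 2*x >= 7 and 2*x >= 2) -> (3*vec[y] > -7 and y > -13)).
Before skip: 3*vec[y + 1] + x != 6 and ((vec[0] + 2*x >= 7 and 2*x >= 2) -> (3*vec[y] > -7 and y > -13))
Then branch requires 3*store(vec, x + 1, 3*x + 3*y + 9)[y + 1] + x != 6 and ((store(vec, x + 1, 3*x + 3*y + 9)[0] + 2*x >= 7 and 2*x >= 2) -> (3*store(vec, x + 1, 3*x + 3*y + 9)[y] > -7 and y > -13)); else branch requires 3*store(vec, 2, 3*x + 9)[y + 1] + x != 6 and ((vec[0] + 2*x >= 7 and 2*x >= 2) -> (3*store(vec, 2, 3*x + 9)[y] > -7 and y > -13)).
Before the if: ((2*vec[y] = 8 and 2*y <= -12) -> (3*store(vec, x + 1, 3*x + 3*y + 9)[y + 1] + x != 6 and ((store(vec, x + 1, 3*x + 3*y + 9)[0] + 2*x >= 7 and 2*x >= 2) -> (3*store(vec, x + 1, 3*x + 3*y + 9)[y] > -7 and y > -13)))) and ((not (2*vec[y] = 8 and 2*y <= -12)) -> (3*store(vec, 2, 3*x + 9)[y + 1] + x != 6 and ((vec[0] + 2*x >= 7 and 2*x >= 2) -> (3*store(vec, 2, 3*x + 9)[y] > -7 and y > -13))))
Answer: WP = ((2*vec[y] = 8 and 2*y <= -12) -> (3*store(vec, x + 1, 3*x + 3*y + 9)[y + 1] + x != 6 and ((store(vec, x + 1, 3*x + 3*y + 9)[0] + 2*x >= 7 and 2*x >= 2) -> (3*store(vec, x + 1, 3*x + 3*y + 9)[y] > -7 and y > -13)))) and ((not (2*vec[y] = 8 and 2*y <= -12)) -> (3*store(vec, 2, 3*x + 9)[y + 1] + x != 6 and ((vec[0] + 2*x >= 7 and 2*x >= 2) -> (3*store(vec, 2, 3*x + 9)[y] > -7 and y > -13))))


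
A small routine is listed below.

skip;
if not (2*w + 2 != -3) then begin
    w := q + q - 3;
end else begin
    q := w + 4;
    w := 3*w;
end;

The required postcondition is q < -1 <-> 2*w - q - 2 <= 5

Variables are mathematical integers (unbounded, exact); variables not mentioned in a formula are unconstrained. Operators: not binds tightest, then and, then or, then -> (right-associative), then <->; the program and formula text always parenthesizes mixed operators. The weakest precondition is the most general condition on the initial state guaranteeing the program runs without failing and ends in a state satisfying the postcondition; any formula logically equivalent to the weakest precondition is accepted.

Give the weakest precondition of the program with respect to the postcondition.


Working backward. After the program, the postcondition q < -1 <-> 2*w - q - 2 <= 5 must hold; in canonical form it is q < -1 <-> 2*w <= q + 7.
Then branch requires q < -1 <-> 3*q <= 13; else branch requires w < -5 <-> 5*w <= 11.
Before the if: ((not (2*w != -5)) -> (q < -1 <-> 3*q <= 13)) and (2*w != -5 -> (w < -5 <-> 5*w <= 11))
Before skip: ((not (2*w != -5)) -> (q < -1 <-> 3*q <= 13)) and (2*w != -5 -> (w < -5 <-> 5*w <= 11))
Answer: WP = ((not (2*w != -5)) -> (q < -1 <-> 3*q <= 13)) and (2*w != -5 -> (w < -5 <-> 5*w <= 11))


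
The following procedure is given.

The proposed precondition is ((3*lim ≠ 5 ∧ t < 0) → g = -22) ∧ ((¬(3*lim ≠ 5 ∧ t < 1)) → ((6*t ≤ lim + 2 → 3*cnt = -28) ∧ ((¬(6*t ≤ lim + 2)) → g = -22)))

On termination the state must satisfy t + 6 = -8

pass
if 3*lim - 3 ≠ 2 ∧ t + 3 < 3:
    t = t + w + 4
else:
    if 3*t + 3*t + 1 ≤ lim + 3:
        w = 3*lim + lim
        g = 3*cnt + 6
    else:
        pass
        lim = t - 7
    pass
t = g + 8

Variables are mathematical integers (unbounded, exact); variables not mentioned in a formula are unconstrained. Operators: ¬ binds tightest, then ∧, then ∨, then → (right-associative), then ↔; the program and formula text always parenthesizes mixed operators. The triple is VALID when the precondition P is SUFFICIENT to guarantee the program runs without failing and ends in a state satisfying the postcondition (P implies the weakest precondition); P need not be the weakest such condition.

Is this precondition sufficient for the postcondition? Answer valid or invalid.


Working backward. After the program, the postcondition t + 6 = -8 must hold; in canonical form it is t = -14.
Before t := g + 8: g = -22
Then branch requires g = -22; else branch requires (6*t ≤ lim + 2 → 3*cnt = -28) ∧ ((¬(6*t ≤ lim + 2)) → g = -22).
Before the if: ((3*lim ≠ 5 ∧ t < 0) → g = -22) ∧ ((¬(3*lim ≠ 5 ∧ t < 0)) → ((6*t ≤ lim + 2 → 3*cnt = -28) ∧ ((¬(6*t ≤ lim + 2)) → g = -22)))
Before skip: ((3*lim ≠ 5 ∧ t < 0) → g = -22) ∧ ((¬(3*lim ≠ 5 ∧ t < 0)) → ((6*t ≤ lim + 2 → 3*cnt = -28) ∧ ((¬(6*t ≤ lim + 2)) → g = -22)))
The weakest precondition is ((3*lim ≠ 5 ∧ t < 0) → g = -22) ∧ ((¬(3*lim ≠ 5 ∧ t < 0)) → ((6*t ≤ lim + 2 → 3*cnt = -28) ∧ ((¬(6*t ≤ lim + 2)) → g = -22))).
Check whether ((3*lim ≠ 5 ∧ t < 0) → g = -22) ∧ ((¬(3*lim ≠ 5 ∧ t < 1)) → ((6*t ≤ lim + 2 → 3*cnt = -28) ∧ ((¬(6*t ≤ lim + 2)) → g = -22))) implies it.
Countermodel: at the initial state cnt = 0, g = -21, lim = -3, t = 0, the precondition holds but the weakest precondition fails.
Answer: invalid


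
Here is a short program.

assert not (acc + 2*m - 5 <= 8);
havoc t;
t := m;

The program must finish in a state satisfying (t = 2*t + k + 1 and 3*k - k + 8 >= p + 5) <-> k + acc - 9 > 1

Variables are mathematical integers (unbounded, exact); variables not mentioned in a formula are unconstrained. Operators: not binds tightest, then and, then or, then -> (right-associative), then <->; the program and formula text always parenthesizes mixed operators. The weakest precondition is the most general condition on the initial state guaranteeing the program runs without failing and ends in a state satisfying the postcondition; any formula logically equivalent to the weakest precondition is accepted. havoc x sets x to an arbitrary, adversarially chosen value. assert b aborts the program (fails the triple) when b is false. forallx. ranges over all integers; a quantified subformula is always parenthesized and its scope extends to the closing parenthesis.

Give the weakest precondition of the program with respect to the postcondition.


Working backward. After the program, the postcondition (t = 2*t + k + 1 and 3*k - k + 8 >= p + 5) <-> k + acc - 9 > 1 must hold; in canonical form it is (k + t = -1 and 2*k >= p - 3) <-> acc + k > 10.
Before t := m: (k + m = -1 and 2*k >= p - 3) <-> acc + k > 10
Before havoc t: (k + m = -1 and 2*k >= p - 3) <-> acc + k > 10
Before assert not (acc + 2*m - 5 <= 8): (not (acc + 2*m <= 13)) and ((k + m = -1 and 2*k >= p - 3) <-> acc + k > 10)
Answer: WP = (not (acc + 2*m <= 13)) and ((k + m = -1 and 2*k >= p - 3) <-> acc + k > 10)


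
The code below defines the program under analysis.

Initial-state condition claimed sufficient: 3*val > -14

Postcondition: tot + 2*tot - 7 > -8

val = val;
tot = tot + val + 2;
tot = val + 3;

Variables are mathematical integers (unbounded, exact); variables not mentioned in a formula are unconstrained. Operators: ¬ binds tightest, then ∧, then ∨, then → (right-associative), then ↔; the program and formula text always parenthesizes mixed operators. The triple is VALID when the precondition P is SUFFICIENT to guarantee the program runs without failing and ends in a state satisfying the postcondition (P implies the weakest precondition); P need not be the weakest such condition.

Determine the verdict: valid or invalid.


Working backward. After the program, the postcondition tot + 2*tot - 7 > -8 must hold; in canonical form it is 3*tot > -1.
Before tot := val + 3: 3*val > -10
Before tot := tot + val + 2: 3*val > -10
Before val := val: 3*val > -10
The weakest precondition is 3*val > -10.
Check whether 3*val > -14 implies it.
Countermodel: at the initial state val = -4, the precondition holds but the weakest precondition fails.
Answer: invalid


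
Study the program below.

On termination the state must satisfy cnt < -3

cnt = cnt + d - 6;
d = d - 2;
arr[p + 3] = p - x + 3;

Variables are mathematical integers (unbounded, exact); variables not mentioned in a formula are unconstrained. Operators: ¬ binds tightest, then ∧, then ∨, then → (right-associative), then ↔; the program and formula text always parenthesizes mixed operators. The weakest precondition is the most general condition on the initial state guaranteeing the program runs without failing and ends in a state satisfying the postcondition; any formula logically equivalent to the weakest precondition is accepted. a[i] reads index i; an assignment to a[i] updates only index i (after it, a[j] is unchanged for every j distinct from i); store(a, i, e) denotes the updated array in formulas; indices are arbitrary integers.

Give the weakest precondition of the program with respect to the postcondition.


Working backward. After the program, cnt < -3 must hold.
Before arr[p + 3] := p - x + 3: cnt < -3
Before d := d - 2: cnt < -3
Before cnt := cnt + d - 6: cnt + d < 3
Answer: WP = cnt + d < 3


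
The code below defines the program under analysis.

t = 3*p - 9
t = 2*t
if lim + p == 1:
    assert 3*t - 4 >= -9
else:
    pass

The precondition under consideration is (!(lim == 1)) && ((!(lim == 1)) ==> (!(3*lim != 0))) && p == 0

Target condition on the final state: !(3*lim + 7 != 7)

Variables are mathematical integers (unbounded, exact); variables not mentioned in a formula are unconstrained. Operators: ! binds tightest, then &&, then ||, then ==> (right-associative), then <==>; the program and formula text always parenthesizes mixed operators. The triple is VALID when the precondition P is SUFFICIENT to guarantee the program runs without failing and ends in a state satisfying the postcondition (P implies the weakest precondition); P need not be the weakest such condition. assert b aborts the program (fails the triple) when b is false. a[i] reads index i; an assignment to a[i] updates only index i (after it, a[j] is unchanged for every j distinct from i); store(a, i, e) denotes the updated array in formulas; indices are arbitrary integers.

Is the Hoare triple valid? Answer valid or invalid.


Working backward. After the program, the postcondition !(3*lim + 7 != 7) must hold; in canonical form it is !(3*lim != 0).
Then branch requires 3*t >= -5 && (!(3*lim != 0)); else branch requires !(3*lim != 0).
Before the if: (lim + p == 1 ==> (3*t >= -5 && (!(3*lim != 0)))) && ((!(lim + p == 1)) ==> (!(3*lim != 0)))
Before t := 2*t: (lim + p == 1 ==> (6*t >= -5 && (!(3*lim != 0)))) && ((!(lim + p == 1)) ==> (!(3*lim != 0)))
Before t := 3*p - 9: (lim + p == 1 ==> (18*p >= 49 && (!(3*lim != 0)))) && ((!(lim + p == 1)) ==> (!(3*lim != 0)))
The weakest precondition is (lim + p == 1 ==> (18*p >= 49 && (!(3*lim != 0)))) && ((!(lim + p == 1)) ==> (!(3*lim != 0))).
Check whether (!(lim == 1)) && ((!(lim == 1)) ==> (!(3*lim != 0))) && p == 0 implies it.
Every state satisfying the precondition satisfies the weakest precondition: the implication holds.
Answer: valid


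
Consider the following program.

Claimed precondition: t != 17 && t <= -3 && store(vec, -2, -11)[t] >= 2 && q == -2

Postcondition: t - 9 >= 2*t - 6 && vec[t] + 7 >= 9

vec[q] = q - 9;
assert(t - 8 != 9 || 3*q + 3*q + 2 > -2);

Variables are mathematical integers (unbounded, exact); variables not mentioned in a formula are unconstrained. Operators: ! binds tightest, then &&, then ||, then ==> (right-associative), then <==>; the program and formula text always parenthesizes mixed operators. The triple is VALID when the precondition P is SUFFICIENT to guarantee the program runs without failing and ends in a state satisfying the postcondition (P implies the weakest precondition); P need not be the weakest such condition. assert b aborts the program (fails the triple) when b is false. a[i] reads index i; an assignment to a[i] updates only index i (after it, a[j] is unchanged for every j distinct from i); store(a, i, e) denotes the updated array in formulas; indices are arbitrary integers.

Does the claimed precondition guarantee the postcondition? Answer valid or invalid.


Working backward. After the program, the postcondition t - 9 >= 2*t - 6 && vec[t] + 7 >= 9 must hold; in canonical form it is t <= -3 && vec[t] >= 2.
Before assert t - 8 != 9 || 3*q + 3*q + 2 > -2: (t != 17 || 6*q > -4) && t <= -3 && vec[t] >= 2
Before vec[q] := q - 9: (t != 17 || 6*q > -4) && t <= -3 && store(vec, q, q - 9)[t] >= 2
The weakest precondition is (t != 17 || 6*q > -4) && t <= -3 && store(vec, q, q - 9)[t] >= 2.
Check whether t != 17 && t <= -3 && store(vec, -2, -11)[t] >= 2 && q == -2 implies it.
Every state satisfying the precondition satisfies the weakest precondition: the implication holds.
Answer: valid


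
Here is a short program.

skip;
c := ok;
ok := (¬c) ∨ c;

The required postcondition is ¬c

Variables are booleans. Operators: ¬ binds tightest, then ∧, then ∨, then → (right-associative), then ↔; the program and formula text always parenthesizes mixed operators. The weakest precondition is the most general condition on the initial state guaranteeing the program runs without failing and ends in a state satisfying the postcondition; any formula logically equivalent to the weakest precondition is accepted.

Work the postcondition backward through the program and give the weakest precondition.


Working backward. After the program, ¬c must hold.
Before ok := (¬c) ∨ c: ¬c
Before c := ok: ¬ok
Before skip: ¬ok
Answer: WP = ¬ok


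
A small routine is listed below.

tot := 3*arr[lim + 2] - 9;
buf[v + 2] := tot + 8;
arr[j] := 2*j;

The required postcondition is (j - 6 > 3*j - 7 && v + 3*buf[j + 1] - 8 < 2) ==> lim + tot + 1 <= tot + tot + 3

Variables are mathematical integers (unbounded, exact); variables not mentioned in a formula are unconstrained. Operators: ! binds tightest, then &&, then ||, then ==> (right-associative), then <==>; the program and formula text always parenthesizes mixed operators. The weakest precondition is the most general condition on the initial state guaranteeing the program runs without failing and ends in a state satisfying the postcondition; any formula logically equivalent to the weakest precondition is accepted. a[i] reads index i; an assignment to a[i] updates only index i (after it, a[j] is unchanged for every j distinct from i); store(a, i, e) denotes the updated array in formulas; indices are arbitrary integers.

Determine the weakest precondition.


Working backward. After the program, the postcondition (j - 6 > 3*j - 7 && v + 3*buf[j + 1] - 8 < 2) ==> lim + tot + 1 <= tot + tot + 3 must hold; in canonical form it is (2*j < 1 && 3*buf[j + 1] + v < 10) ==> lim <= tot + 2.
Before arr[j] := 2*j: (2*j < 1 && 3*buf[j + 1] + v < 10) ==> lim <= tot + 2
Before buf[v + 2] := tot + 8: (2*j < 1 && 3*store(buf, v + 2, tot + 8)[j + 1] + v < 10) ==> lim <= tot + 2
Before tot := 3*arr[lim + 2] - 9: (2*j < 1 && 3*store(buf, v + 2, 3*arr[lim + 2] - 1)[j + 1] + v < 10) ==> lim <= 3*arr[lim + 2] - 7
Answer: WP = (2*j < 1 && 3*store(buf, v + 2, 3*arr[lim + 2] - 1)[j + 1] + v < 10) ==> lim <= 3*arr[lim + 2] - 7


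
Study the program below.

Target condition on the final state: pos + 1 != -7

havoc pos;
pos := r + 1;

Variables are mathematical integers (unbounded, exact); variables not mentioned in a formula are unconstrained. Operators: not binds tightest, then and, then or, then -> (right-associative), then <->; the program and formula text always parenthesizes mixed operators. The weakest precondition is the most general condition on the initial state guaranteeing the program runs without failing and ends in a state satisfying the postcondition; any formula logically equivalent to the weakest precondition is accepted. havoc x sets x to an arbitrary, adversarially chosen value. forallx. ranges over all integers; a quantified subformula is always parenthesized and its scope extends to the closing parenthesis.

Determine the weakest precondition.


Working backward. After the program, the postcondition pos + 1 != -7 must hold; in canonical form it is pos != -8.
Before pos := r + 1: r != -9
Before havoc pos: r != -9
Answer: WP = r != -9


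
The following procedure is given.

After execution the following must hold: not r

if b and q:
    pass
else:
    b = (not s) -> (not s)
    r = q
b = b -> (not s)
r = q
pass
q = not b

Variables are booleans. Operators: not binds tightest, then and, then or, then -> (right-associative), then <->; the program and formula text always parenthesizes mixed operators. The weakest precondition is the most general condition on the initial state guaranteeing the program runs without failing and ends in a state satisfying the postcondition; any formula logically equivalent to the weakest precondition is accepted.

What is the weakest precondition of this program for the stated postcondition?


Working backward. After the program, not r must hold.
Before q := not b: not r
Before skip: not r
Before r := q: not q
Before b := b -> (not s): not q
Then branch requires not q; else branch requires not q.
Before the if: ((b and q) -> (not q)) and ((not (b and q)) -> (not q))
Answer: WP = ((b and q) -> (not q)) and ((not (b and q)) -> (not q))


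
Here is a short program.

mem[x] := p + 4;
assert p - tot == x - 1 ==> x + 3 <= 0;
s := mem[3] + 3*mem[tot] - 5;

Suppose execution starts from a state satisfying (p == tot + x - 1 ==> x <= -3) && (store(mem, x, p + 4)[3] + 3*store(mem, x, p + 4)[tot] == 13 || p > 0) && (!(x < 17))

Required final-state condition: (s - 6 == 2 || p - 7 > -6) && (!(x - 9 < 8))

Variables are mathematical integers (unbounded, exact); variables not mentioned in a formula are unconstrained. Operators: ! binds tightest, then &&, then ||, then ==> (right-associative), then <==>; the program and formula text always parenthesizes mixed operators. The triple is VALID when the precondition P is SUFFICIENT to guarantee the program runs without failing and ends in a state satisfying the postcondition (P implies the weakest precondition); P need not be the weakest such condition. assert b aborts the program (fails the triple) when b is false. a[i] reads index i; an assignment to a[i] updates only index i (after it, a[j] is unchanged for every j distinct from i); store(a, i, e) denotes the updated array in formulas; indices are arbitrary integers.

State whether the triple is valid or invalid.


Working backward. After the program, the postcondition (s - 6 == 2 || p - 7 > -6) && (!(x - 9 < 8)) must hold; in canonical form it is (s == 8 || p > 1) && (!(x < 17)).
Before s := mem[3] + 3*mem[tot] - 5: (mem[3] + 3*mem[tot] == 13 || p > 1) && (!(x < 17))
Before assert p - tot == x - 1 ==> x + 3 <= 0: (p == tot + x - 1 ==> x <= -3) && (mem[3] + 3*mem[tot] == 13 || p > 1) && (!(x < 17))
Before mem[x] := p + 4: (p == tot + x - 1 ==> x <= -3) && (store(mem, x, p + 4)[3] + 3*store(mem, x, p + 4)[tot] == 13 || p > 1) && (!(x < 17))
The weakest precondition is (p == tot + x - 1 ==> x <= -3) && (store(mem, x, p + 4)[3] + 3*store(mem, x, p + 4)[tot] == 13 || p > 1) && (!(x < 17)).
Check whether (p == tot + x - 1 ==> x <= -3) && (store(mem, x, p + 4)[3] + 3*store(mem, x, p + 4)[tot] == 13 || p > 0) && (!(x < 17)) implies it.
Countermodel: at the initial state mem = {[-16] = -6516, [3] = 0, [17] = 4, elsewhere 4}, p = 1, tot = -16, x = 17, the precondition holds but the weakest precondition fails.
Answer: invalid


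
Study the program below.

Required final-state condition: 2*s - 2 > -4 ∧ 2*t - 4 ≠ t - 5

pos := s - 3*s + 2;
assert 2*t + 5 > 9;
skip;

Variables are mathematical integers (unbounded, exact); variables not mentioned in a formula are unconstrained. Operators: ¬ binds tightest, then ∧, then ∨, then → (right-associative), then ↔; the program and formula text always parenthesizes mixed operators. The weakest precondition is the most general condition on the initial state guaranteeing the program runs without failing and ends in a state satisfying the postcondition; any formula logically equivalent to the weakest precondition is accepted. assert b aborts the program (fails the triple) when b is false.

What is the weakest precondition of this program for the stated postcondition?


Working backward. After the program, the postcondition 2*s - 2 > -4 ∧ 2*t - 4 ≠ t - 5 must hold; in canonical form it is 2*s > -2 ∧ t ≠ -1.
Before skip: 2*s > -2 ∧ t ≠ -1
Before assert 2*t + 5 > 9: 2*t > 4 ∧ 2*s > -2 ∧ t ≠ -1
Before pos := s - 3*s + 2: 2*t > 4 ∧ 2*s > -2 ∧ t ≠ -1
Answer: WP = 2*t > 4 ∧ 2*s > -2 ∧ t ≠ -1


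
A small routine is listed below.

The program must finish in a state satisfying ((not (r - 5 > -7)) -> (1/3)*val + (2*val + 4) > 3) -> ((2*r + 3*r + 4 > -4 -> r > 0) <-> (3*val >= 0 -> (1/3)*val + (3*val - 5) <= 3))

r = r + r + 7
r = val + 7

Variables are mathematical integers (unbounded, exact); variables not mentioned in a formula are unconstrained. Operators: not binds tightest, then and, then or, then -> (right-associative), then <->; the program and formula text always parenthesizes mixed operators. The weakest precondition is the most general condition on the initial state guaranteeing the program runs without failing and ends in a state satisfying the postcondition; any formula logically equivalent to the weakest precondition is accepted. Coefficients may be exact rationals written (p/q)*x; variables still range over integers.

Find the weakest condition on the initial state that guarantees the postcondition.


Working backward. After the program, the postcondition ((not (r - 5 > -7)) -> (1/3)*val + (2*val + 4) > 3) -> ((2*r + 3*r + 4 > -4 -> r > 0) <-> (3*val >= 0 -> (1/3)*val + (3*val - 5) <= 3)) must hold; in canonical form it is ((not (r > -2)) -> (7/3)*val > -1) -> ((5*r > -8 -> r > 0) <-> (3*val >= 0 -> (10/3)*val <= 8)).
Before r := val + 7: ((not (val > -9)) -> (7/3)*val > -1) -> ((5*val > -43 -> val > -7) <-> (3*val >= 0 -> (10/3)*val <= 8))
Before r := r + r + 7: ((not (val > -9)) -> (7/3)*val > -1) -> ((5*val > -43 -> val > -7) <-> (3*val >= 0 -> (10/3)*val <= 8))
Answer: WP = ((not (val > -9)) -> (7/3)*val > -1) -> ((5*val > -43 -> val > -7) <-> (3*val >= 0 -> (10/3)*val <= 8))
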